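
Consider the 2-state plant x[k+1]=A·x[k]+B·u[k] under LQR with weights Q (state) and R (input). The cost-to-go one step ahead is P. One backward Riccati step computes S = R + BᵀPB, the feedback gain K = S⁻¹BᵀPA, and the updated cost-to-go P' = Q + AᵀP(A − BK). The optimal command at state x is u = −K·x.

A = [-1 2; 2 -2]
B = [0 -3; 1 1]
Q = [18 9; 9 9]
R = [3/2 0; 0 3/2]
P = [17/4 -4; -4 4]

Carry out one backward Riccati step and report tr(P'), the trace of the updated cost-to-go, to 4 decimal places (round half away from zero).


BᵀP = [-4.0000 4.0000; -16.7500 16.0000]
S = R + BᵀPB = [3/2 0; 0 3/2] + [4.0000 16.0000; 16.0000 66.2500] = [5.5000 16.0000; 16.0000 67.7500]
BᵀPA = [12.0000 -16.0000; 48.7500 -65.5000]
K = S⁻¹·BᵀPA = [0.2830 -0.3087; 0.6527 -0.8939]
A−BK = [0.9582 -0.6817; 1.0643 -0.7974]
AᵀP(A−BK) = [1.0338 -1.2186; -1.2186 1.5113]
P' = Q + AᵀP(A−BK) = [19.0338 7.7814; 7.7814 10.5113]
tr(P') = 29.5450

29.5450


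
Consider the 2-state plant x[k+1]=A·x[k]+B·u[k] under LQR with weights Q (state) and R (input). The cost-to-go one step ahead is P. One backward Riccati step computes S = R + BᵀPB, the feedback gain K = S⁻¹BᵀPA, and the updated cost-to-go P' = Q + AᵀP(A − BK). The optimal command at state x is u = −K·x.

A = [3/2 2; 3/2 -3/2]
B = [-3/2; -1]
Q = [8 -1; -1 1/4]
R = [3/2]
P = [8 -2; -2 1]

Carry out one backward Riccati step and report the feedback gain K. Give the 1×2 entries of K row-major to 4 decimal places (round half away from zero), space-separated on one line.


-0.8276 -1.5862

BᵀP = [-10.0000 2.0000]
S = R + BᵀPB = [3/2] + [13.0000] = [14.5000]
BᵀPA = [-12.0000 -23.0000]
K = S⁻¹·BᵀPA = [-0.8276 -1.5862]
A−BK = [0.2586 -0.3793; 0.6724 -3.0862]
AᵀP(A−BK) = [1.3190 1.2155; 1.2155 9.7672]
P' = Q + AᵀP(A−BK) = [9.3190 0.2155; 0.2155 10.0172]
tr(P') = 19.3362


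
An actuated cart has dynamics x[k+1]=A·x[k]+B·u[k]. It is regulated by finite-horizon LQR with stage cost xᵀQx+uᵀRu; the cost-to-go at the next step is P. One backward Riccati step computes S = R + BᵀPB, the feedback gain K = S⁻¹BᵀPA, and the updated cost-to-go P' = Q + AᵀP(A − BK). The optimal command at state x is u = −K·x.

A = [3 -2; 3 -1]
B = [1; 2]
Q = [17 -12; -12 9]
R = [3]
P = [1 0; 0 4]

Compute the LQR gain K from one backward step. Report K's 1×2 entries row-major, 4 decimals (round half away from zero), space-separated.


BᵀP = [1.0000 8.0000]
S = R + BᵀPB = [3] + [17.0000] = [20.0000]
BᵀPA = [27.0000 -10.0000]
K = S⁻¹·BᵀPA = [1.3500 -0.5000]
A−BK = [1.6500 -1.5000; 0.3000 0.0000]
AᵀP(A−BK) = [8.5500 -4.5000; -4.5000 3.0000]
P' = Q + AᵀP(A−BK) = [25.5500 -16.5000; -16.5000 12.0000]
tr(P') = 37.5500

1.3500 -0.5000


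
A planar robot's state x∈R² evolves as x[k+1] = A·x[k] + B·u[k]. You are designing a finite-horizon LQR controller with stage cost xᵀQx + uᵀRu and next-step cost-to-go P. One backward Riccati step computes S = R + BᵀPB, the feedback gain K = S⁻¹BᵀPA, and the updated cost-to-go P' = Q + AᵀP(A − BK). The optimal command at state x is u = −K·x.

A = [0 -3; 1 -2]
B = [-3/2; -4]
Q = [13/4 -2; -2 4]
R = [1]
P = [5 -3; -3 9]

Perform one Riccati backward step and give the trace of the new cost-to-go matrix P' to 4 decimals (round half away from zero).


32.6221

BᵀP = [4.5000 -31.5000]
S = R + BᵀPB = [1] + [119.2500] = [120.2500]
BᵀPA = [-31.5000 49.5000]
K = S⁻¹·BᵀPA = [-0.2620 0.4116]
A−BK = [-0.3929 -2.3825; -0.0478 -0.3534]
AᵀP(A−BK) = [0.7484 3.9667; 3.9667 24.6237]
P' = Q + AᵀP(A−BK) = [3.9984 1.9667; 1.9667 28.6237]
tr(P') = 32.6221


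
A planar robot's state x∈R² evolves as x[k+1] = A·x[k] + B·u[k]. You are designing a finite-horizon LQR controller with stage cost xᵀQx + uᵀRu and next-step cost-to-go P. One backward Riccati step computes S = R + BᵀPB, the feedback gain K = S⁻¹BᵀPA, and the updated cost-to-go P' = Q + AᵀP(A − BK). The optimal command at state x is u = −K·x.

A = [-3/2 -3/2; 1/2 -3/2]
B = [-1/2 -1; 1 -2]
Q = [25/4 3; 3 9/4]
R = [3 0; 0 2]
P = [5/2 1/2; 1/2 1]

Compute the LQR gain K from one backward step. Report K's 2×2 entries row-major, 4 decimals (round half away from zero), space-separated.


BᵀP = [-0.7500 0.7500; -3.5000 -2.5000]
S = R + BᵀPB = [3 0; 0 2] + [1.1250 -0.7500; -0.7500 8.5000] = [4.1250 -0.7500; -0.7500 10.5000]
BᵀPA = [1.5000 0.0000; 4.0000 9.0000]
K = S⁻¹·BᵀPA = [0.4386 0.1579; 0.4123 0.8684]
A−BK = [-0.8684 -0.5526; 0.8860 0.0789]
AᵀP(A−BK) = [2.8180 1.9145; 1.9145 2.3092]
P' = Q + AᵀP(A−BK) = [9.0680 4.9145; 4.9145 4.5592]
tr(P') = 13.6272

0.4386 0.1579 0.4123 0.8684


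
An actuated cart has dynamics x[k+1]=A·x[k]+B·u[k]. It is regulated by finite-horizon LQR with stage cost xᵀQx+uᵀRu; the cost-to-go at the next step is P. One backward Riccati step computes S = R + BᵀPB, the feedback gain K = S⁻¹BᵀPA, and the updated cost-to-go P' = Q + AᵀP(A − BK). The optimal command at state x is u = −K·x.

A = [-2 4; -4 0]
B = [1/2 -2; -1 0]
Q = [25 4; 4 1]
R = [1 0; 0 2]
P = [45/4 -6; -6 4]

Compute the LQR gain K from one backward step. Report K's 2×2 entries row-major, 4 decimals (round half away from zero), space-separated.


1.4131 0.8562 0.6352 -1.4914

BᵀP = [11.6250 -7.0000; -22.5000 12.0000]
S = R + BᵀPB = [1 0; 0 2] + [12.8125 -23.2500; -23.2500 45.0000] = [13.8125 -23.2500; -23.2500 47.0000]
BᵀPA = [4.7500 46.5000; -3.0000 -90.0000]
K = S⁻¹·BᵀPA = [1.4131 0.8562; 0.6352 -1.4914]
A−BK = [-1.4361 0.5892; -2.5869 0.8562]
AᵀP(A−BK) = [8.1933 -2.5409; -2.5409 5.9655]
P' = Q + AᵀP(A−BK) = [33.1933 1.4591; 1.4591 6.9655]
tr(P') = 40.1588


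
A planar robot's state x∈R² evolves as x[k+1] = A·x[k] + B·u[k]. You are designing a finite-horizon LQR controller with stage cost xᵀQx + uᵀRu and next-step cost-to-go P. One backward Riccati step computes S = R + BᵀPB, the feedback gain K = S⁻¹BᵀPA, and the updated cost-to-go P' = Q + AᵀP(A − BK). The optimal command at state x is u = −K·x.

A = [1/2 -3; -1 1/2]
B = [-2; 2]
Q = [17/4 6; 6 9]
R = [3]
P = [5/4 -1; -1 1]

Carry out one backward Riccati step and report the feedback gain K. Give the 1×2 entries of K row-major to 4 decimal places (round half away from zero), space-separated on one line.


BᵀP = [-4.5000 4.0000]
S = R + BᵀPB = [3] + [17.0000] = [20.0000]
BᵀPA = [-6.2500 15.5000]
K = S⁻¹·BᵀPA = [-0.3125 0.7750]
A−BK = [-0.1250 -1.4500; -0.3750 -1.0500]
AᵀP(A−BK) = [0.3594 -0.7813; -0.7813 2.4875]
P' = Q + AᵀP(A−BK) = [4.6094 5.2188; 5.2188 11.4875]
tr(P') = 16.0969

-0.3125 0.7750


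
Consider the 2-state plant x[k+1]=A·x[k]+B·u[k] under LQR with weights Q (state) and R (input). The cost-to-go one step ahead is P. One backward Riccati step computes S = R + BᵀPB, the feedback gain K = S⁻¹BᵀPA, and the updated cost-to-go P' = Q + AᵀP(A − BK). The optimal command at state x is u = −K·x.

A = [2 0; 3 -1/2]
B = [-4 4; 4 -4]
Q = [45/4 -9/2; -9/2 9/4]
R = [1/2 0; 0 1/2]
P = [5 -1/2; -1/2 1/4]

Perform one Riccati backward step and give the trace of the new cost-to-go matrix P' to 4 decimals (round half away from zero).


BᵀP = [-22.0000 3.0000; 22.0000 -3.0000]
S = R + BᵀPB = [1/2 0; 0 1/2] + [100.0000 -100.0000; -100.0000 100.0000] = [100.5000 -100.0000; -100.0000 100.5000]
BᵀPA = [-35.0000 -1.5000; 35.0000 1.5000]
K = S⁻¹·BᵀPA = [-0.1746 -0.0075; 0.1746 0.0075]
A−BK = [0.6035 -0.0599; 4.3965 -0.4401]
AᵀP(A−BK) = [4.0305 -0.3987; -0.3987 0.0401]
P' = Q + AᵀP(A−BK) = [15.2805 -4.8987; -4.8987 2.2901]
tr(P') = 17.5706

17.5706


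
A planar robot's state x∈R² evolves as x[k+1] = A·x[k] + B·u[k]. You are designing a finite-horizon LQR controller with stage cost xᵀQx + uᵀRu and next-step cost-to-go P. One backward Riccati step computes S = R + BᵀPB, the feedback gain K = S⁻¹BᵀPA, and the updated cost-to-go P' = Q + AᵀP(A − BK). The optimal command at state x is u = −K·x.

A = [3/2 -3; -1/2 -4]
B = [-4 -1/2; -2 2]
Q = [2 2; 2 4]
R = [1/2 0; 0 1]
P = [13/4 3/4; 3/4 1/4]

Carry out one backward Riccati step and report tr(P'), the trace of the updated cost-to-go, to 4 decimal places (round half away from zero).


BᵀP = [-14.5000 -3.5000; -0.1250 0.1250]
S = R + BᵀPB = [1/2 0; 0 1] + [65.0000 0.2500; 0.2500 0.3125] = [65.5000 0.2500; 0.2500 1.3125]
BᵀPA = [-20.0000 57.5000; -0.2500 -0.1250]
K = S⁻¹·BᵀPA = [-0.3048 0.8789; -0.1324 -0.2626]
A−BK = [0.2144 0.3841; -0.8449 -1.7170]
AᵀP(A−BK) = [0.1201 0.0116; 0.0116 0.6824]
P' = Q + AᵀP(A−BK) = [2.1201 2.0116; 2.0116 4.6824]
tr(P') = 6.8026

6.8026


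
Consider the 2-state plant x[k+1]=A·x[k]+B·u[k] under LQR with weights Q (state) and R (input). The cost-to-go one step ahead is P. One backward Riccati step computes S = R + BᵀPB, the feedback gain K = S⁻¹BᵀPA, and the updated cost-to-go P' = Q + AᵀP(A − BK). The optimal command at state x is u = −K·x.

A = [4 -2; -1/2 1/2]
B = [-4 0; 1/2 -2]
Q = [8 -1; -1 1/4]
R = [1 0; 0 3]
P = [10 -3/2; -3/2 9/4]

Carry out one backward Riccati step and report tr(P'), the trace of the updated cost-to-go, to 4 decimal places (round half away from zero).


BᵀP = [-40.7500 7.1250; 3.0000 -4.5000]
S = R + BᵀPB = [1 0; 0 3] + [166.5625 -14.2500; -14.2500 9.0000] = [167.5625 -14.2500; -14.2500 12.0000]
BᵀPA = [-166.5625 85.0625; 14.2500 -8.2500]
K = S⁻¹·BᵀPA = [-0.9934 0.4996; 0.0079 -0.0942]
A−BK = [0.0266 -0.0015; 0.0124 0.0618]
AᵀP(A−BK) = [0.9934 -0.4996; -0.4996 0.2851]
P' = Q + AᵀP(A−BK) = [8.9934 -1.4996; -1.4996 0.5351]
tr(P') = 9.5285

9.5285


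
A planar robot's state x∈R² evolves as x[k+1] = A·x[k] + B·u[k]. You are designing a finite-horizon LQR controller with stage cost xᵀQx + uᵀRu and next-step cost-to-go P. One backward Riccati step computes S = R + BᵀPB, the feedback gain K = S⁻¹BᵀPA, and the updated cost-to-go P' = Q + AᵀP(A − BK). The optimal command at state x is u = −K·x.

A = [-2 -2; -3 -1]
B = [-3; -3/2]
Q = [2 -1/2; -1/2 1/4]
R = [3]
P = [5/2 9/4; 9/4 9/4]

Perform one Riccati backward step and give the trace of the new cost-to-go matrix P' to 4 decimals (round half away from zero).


BᵀP = [-10.8750 -10.1250]
S = R + BᵀPB = [3] + [47.8125] = [50.8125]
BᵀPA = [52.1250 31.8750]
K = S⁻¹·BᵀPA = [1.0258 0.6273]
A−BK = [1.0775 -0.1181; -1.4613 -0.0590]
AᵀP(A−BK) = [3.7786 2.0517; 2.0517 1.2546]
P' = Q + AᵀP(A−BK) = [5.7786 1.5517; 1.5517 1.5046]
tr(P') = 7.2832

7.2832


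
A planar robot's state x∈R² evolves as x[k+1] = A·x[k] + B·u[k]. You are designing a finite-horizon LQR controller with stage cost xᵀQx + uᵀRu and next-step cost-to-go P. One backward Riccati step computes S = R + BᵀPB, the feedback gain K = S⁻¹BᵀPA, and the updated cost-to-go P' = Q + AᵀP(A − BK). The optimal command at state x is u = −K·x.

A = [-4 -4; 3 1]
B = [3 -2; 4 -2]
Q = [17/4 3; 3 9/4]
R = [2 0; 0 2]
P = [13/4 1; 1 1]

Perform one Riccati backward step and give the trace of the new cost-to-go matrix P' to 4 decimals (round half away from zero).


BᵀP = [13.7500 7.0000; -8.5000 -4.0000]
S = R + BᵀPB = [2 0; 0 2] + [69.2500 -41.5000; -41.5000 25.0000] = [71.2500 -41.5000; -41.5000 27.0000]
BᵀPA = [-34.0000 -48.0000; 22.0000 30.0000]
K = S⁻¹·BᵀPA = [-0.0248 -0.2531; 0.7767 0.7221]
A−BK = [-2.3722 -1.7965; 4.6526 3.4566]
AᵀP(A−BK) = [19.0695 14.5087; 14.5087 11.1886]
P' = Q + AᵀP(A−BK) = [23.3195 17.5087; 17.5087 13.4386]
tr(P') = 36.7581

36.7581


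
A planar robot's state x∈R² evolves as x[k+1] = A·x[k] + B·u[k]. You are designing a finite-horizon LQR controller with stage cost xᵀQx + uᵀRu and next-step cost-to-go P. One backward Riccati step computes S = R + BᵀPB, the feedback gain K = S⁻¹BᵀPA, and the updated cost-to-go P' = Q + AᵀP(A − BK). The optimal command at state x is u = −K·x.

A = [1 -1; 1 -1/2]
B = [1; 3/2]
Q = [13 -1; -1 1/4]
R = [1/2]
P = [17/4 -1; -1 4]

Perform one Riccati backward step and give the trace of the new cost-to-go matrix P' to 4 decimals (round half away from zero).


15.5988

BᵀP = [2.7500 5.0000]
S = R + BᵀPB = [1/2] + [10.2500] = [10.7500]
BᵀPA = [7.7500 -5.2500]
K = S⁻¹·BᵀPA = [0.7209 -0.4884]
A−BK = [0.2791 -0.5116; -0.0814 0.2326]
AᵀP(A−BK) = [0.6628 -0.9651; -0.9651 1.6860]
P' = Q + AᵀP(A−BK) = [13.6628 -1.9651; -1.9651 1.9360]
tr(P') = 15.5988


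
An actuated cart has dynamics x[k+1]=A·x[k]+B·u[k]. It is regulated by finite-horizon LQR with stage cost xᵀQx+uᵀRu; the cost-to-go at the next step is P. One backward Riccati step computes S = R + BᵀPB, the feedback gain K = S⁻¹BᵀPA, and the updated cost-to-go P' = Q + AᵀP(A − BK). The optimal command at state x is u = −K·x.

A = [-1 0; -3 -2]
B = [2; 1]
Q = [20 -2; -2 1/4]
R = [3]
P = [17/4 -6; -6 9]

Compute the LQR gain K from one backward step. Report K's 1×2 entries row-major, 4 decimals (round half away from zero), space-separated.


BᵀP = [2.5000 -3.0000]
S = R + BᵀPB = [3] + [2.0000] = [5.0000]
BᵀPA = [6.5000 6.0000]
K = S⁻¹·BᵀPA = [1.3000 1.2000]
A−BK = [-3.6000 -2.4000; -4.3000 -3.2000]
AᵀP(A−BK) = [40.8000 34.2000; 34.2000 28.8000]
P' = Q + AᵀP(A−BK) = [60.8000 32.2000; 32.2000 29.0500]
tr(P') = 89.8500

1.3000 1.2000


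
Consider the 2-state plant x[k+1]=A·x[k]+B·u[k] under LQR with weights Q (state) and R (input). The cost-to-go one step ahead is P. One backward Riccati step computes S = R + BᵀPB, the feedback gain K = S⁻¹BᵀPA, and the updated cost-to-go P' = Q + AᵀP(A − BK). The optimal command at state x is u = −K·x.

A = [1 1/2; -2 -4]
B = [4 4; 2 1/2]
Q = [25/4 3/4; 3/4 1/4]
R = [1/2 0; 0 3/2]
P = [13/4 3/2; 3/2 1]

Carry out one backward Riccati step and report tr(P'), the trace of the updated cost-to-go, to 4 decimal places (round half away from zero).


10.5926

BᵀP = [16.0000 8.0000; 13.7500 6.5000]
S = R + BᵀPB = [1/2 0; 0 3/2] + [80.0000 68.0000; 68.0000 58.2500] = [80.5000 68.0000; 68.0000 59.7500]
BᵀPA = [0.0000 -24.0000; 0.7500 -19.1250]
K = S⁻¹·BᵀPA = [-0.2744 -0.7182; 0.3248 0.4973]
A−BK = [0.7983 1.3837; -1.6137 -2.8122]
AᵀP(A−BK) = [1.0064 1.7520; 1.7520 3.0862]
P' = Q + AᵀP(A−BK) = [7.2564 2.5020; 2.5020 3.3362]
tr(P') = 10.5926


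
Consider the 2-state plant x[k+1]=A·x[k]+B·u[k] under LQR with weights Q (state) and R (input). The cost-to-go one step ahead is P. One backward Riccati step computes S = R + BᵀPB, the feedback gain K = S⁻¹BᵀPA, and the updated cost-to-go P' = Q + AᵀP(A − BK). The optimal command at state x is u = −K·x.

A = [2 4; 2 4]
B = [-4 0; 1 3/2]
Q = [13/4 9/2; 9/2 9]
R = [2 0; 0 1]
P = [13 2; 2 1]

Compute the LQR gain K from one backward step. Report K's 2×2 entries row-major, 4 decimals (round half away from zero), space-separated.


-0.5272 -1.0544 1.0659 2.1318

BᵀP = [-50.0000 -7.0000; 3.0000 1.5000]
S = R + BᵀPB = [2 0; 0 1] + [193.0000 -10.5000; -10.5000 2.2500] = [195.0000 -10.5000; -10.5000 3.2500]
BᵀPA = [-114.0000 -228.0000; 9.0000 18.0000]
K = S⁻¹·BᵀPA = [-0.5272 -1.0544; 1.0659 2.1318]
A−BK = [-0.1089 -0.2178; 0.9284 1.8567]
AᵀP(A−BK) = [2.3037 4.6074; 4.6074 9.2149]
P' = Q + AᵀP(A−BK) = [5.5537 9.1074; 9.1074 18.2149]
tr(P') = 23.7686


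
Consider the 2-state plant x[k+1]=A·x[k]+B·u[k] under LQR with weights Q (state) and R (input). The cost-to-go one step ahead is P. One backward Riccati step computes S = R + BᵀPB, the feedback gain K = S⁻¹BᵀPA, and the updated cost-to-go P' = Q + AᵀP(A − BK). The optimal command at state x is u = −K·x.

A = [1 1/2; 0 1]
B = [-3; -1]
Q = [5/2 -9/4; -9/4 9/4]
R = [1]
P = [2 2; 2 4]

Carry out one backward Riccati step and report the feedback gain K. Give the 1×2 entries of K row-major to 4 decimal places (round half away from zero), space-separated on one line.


-0.2286 -0.4000

BᵀP = [-8.0000 -10.0000]
S = R + BᵀPB = [1] + [34.0000] = [35.0000]
BᵀPA = [-8.0000 -14.0000]
K = S⁻¹·BᵀPA = [-0.2286 -0.4000]
A−BK = [0.3143 -0.7000; -0.2286 0.6000]
AᵀP(A−BK) = [0.1714 -0.2000; -0.2000 0.9000]
P' = Q + AᵀP(A−BK) = [2.6714 -2.4500; -2.4500 3.1500]
tr(P') = 5.8214


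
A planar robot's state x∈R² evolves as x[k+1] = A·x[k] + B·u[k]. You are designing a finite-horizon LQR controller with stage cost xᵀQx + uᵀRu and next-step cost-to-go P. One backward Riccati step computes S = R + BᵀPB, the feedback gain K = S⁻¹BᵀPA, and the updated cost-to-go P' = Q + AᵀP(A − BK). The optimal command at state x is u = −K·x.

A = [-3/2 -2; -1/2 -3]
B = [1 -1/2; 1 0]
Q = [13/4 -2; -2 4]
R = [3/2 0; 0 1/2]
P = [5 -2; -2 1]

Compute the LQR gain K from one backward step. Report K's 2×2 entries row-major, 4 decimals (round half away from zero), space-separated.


BᵀP = [3.0000 -1.0000; -2.5000 1.0000]
S = R + BᵀPB = [3/2 0; 0 1/2] + [2.0000 -1.5000; -1.5000 1.2500] = [3.5000 -1.5000; -1.5000 1.7500]
BᵀPA = [-4.0000 -3.0000; 3.2500 2.0000]
K = S⁻¹·BᵀPA = [-0.5484 -0.5806; 1.3871 0.6452]
A−BK = [-0.2581 -1.0968; 0.0484 -2.4194]
AᵀP(A−BK) = [1.7984 1.0806; 1.0806 1.9677]
P' = Q + AᵀP(A−BK) = [5.0484 -0.9194; -0.9194 5.9677]
tr(P') = 11.0161

-0.5484 -0.5806 1.3871 0.6452


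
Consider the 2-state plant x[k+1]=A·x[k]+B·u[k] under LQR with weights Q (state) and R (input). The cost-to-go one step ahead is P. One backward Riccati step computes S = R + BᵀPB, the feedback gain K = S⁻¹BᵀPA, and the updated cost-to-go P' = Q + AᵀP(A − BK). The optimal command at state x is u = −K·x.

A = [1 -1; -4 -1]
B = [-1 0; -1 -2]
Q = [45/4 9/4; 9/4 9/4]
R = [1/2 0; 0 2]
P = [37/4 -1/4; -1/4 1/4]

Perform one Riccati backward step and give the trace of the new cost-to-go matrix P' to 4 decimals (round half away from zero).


BᵀP = [-9.0000 0.0000; 0.5000 -0.5000]
S = R + BᵀPB = [1/2 0; 0 2] + [9.0000 0.0000; 0.0000 1.0000] = [9.5000 0.0000; 0.0000 3.0000]
BᵀPA = [-9.0000 9.0000; 2.5000 0.0000]
K = S⁻¹·BᵀPA = [-0.9474 0.9474; 0.8333 0.0000]
A−BK = [0.0526 -0.0526; -3.2807 -0.0526]
AᵀP(A−BK) = [4.6404 -0.4737; -0.4737 0.4737]
P' = Q + AᵀP(A−BK) = [15.8904 1.7763; 1.7763 2.7237]
tr(P') = 18.6140

18.6140


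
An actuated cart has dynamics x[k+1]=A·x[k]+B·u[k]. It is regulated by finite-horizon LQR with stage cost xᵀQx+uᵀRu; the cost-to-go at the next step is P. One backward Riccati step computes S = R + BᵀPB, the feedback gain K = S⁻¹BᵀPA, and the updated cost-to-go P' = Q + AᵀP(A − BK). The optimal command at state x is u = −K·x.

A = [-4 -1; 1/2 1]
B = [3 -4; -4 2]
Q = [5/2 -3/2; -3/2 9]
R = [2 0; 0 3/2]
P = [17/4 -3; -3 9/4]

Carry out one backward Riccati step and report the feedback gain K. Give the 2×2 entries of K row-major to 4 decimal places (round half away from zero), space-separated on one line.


-0.2426 -0.1426 0.5336 0.1601

BᵀP = [24.7500 -18.0000; -23.0000 16.5000]
S = R + BᵀPB = [2 0; 0 3/2] + [146.2500 -135.0000; -135.0000 125.0000] = [148.2500 -135.0000; -135.0000 126.5000]
BᵀPA = [-108.0000 -42.7500; 100.2500 39.5000]
K = S⁻¹·BᵀPA = [-0.2426 -0.1426; 0.5336 0.1601]
A−BK = [-1.1379 0.0681; -1.5376 0.1095]
AᵀP(A−BK) = [0.8694 0.1771; 0.1771 0.0810]
P' = Q + AᵀP(A−BK) = [3.3694 -1.3229; -1.3229 9.0810]
tr(P') = 12.4504


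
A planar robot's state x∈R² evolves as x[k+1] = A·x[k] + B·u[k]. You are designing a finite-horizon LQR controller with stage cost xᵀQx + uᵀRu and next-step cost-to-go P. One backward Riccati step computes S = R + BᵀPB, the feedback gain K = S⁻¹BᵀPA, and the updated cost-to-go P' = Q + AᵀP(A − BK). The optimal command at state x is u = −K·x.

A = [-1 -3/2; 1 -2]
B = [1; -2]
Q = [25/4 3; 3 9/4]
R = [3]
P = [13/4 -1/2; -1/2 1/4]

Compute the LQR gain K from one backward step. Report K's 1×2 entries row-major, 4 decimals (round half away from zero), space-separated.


BᵀP = [4.2500 -1.0000]
S = R + BᵀPB = [3] + [6.2500] = [9.2500]
BᵀPA = [-5.2500 -4.3750]
K = S⁻¹·BᵀPA = [-0.5676 -0.4730]
A−BK = [-0.4324 -1.0270; -0.1351 -2.9459]
AᵀP(A−BK) = [1.5203 1.6419; 1.6419 3.2432]
P' = Q + AᵀP(A−BK) = [7.7703 4.6419; 4.6419 5.4932]
tr(P') = 13.2635

-0.5676 -0.4730


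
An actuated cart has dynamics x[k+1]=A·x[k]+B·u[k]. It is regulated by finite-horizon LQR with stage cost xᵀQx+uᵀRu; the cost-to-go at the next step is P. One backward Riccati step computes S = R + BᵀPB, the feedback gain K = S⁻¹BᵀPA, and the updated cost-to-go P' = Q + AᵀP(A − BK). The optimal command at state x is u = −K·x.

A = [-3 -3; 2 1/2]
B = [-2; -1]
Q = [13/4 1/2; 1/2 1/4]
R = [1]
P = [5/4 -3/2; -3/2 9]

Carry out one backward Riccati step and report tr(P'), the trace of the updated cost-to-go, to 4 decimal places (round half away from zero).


BᵀP = [-1.0000 -6.0000]
S = R + BᵀPB = [1] + [8.0000] = [9.0000]
BᵀPA = [-9.0000 0.0000]
K = S⁻¹·BᵀPA = [-1.0000 0.0000]
A−BK = [-5.0000 -3.0000; 1.0000 0.5000]
AᵀP(A−BK) = [56.2500 31.5000; 31.5000 18.0000]
P' = Q + AᵀP(A−BK) = [59.5000 32.0000; 32.0000 18.2500]
tr(P') = 77.7500

77.7500


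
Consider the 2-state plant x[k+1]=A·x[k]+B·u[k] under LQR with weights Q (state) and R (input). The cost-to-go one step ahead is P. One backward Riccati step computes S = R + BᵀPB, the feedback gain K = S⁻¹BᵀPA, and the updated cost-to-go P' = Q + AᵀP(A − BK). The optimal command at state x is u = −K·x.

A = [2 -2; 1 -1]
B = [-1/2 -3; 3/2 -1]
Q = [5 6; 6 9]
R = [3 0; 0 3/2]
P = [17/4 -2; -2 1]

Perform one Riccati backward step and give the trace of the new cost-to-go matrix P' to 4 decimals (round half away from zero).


14.9874

BᵀP = [-5.1250 2.5000; -10.7500 5.0000]
S = R + BᵀPB = [3 0; 0 3/2] + [6.3125 12.8750; 12.8750 27.2500] = [9.3125 12.8750; 12.8750 28.7500]
BᵀPA = [-7.7500 7.7500; -16.5000 16.5000]
K = S⁻¹·BᵀPA = [-0.1017 0.1017; -0.5283 0.5283]
A−BK = [0.3641 -0.3641; 0.6243 -0.6243]
AᵀP(A−BK) = [0.4937 -0.4937; -0.4937 0.4937]
P' = Q + AᵀP(A−BK) = [5.4937 5.5063; 5.5063 9.4937]
tr(P') = 14.9874


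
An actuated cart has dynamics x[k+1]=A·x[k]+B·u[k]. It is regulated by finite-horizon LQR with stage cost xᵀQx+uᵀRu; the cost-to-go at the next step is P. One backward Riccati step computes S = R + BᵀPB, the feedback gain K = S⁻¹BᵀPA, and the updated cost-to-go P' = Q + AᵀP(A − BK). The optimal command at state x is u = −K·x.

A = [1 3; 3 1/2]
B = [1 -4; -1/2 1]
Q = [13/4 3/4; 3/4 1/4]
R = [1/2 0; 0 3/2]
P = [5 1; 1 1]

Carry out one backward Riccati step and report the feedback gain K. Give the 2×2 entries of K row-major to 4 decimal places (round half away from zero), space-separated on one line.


-0.9029 0.0131 -0.5879 -0.7822

BᵀP = [4.5000 0.5000; -19.0000 -3.0000]
S = R + BᵀPB = [1/2 0; 0 3/2] + [4.2500 -17.5000; -17.5000 73.0000] = [4.7500 -17.5000; -17.5000 74.5000]
BᵀPA = [6.0000 13.7500; -28.0000 -58.5000]
K = S⁻¹·BᵀPA = [-0.9029 0.0131; -0.5879 -0.7822]
A−BK = [-0.4488 -0.1417; 3.1365 1.2887]
AᵀP(A−BK) = [8.9554 4.0210; 4.0210 2.3136]
P' = Q + AᵀP(A−BK) = [12.2054 4.7710; 4.7710 2.5636]
tr(P') = 14.7690


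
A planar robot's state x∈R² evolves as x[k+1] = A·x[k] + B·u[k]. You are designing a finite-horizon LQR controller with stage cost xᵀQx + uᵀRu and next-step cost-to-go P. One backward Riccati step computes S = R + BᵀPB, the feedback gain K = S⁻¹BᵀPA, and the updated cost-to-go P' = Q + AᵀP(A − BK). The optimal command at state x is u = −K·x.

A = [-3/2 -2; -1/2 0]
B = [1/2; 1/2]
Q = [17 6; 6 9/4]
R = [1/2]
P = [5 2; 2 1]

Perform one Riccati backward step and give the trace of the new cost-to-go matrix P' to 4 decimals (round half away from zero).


BᵀP = [3.5000 1.5000]
S = R + BᵀPB = [1/2] + [2.5000] = [3.0000]
BᵀPA = [-6.0000 -7.0000]
K = S⁻¹·BᵀPA = [-2.0000 -2.3333]
A−BK = [-0.5000 -0.8333; 0.5000 1.1667]
AᵀP(A−BK) = [2.5000 3.0000; 3.0000 3.6667]
P' = Q + AᵀP(A−BK) = [19.5000 9.0000; 9.0000 5.9167]
tr(P') = 25.4167

25.4167


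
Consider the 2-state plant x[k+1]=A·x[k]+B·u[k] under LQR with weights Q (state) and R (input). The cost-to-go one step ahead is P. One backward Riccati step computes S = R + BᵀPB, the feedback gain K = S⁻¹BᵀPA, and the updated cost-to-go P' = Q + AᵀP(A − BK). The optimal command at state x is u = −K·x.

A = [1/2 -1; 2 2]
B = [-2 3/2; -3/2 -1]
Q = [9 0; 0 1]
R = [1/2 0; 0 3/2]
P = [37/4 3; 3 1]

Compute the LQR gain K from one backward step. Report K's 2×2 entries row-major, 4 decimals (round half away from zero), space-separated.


BᵀP = [-23.0000 -7.5000; 10.8750 3.5000]
S = R + BᵀPB = [1/2 0; 0 3/2] + [57.2500 -27.0000; -27.0000 12.8125] = [57.7500 -27.0000; -27.0000 14.3125]
BᵀPA = [-26.5000 8.0000; 12.4375 -3.8750]
K = S⁻¹·BᵀPA = [-0.4456 0.1012; 0.0284 -0.0798]
A−BK = [-0.4338 -0.6779; 1.3599 2.0721]
AᵀP(A−BK) = [0.1510 0.0498; 0.0498 0.1310]
P' = Q + AᵀP(A−BK) = [9.1510 0.0498; 0.0498 1.1310]
tr(P') = 10.2820

-0.4456 0.1012 0.0284 -0.0798


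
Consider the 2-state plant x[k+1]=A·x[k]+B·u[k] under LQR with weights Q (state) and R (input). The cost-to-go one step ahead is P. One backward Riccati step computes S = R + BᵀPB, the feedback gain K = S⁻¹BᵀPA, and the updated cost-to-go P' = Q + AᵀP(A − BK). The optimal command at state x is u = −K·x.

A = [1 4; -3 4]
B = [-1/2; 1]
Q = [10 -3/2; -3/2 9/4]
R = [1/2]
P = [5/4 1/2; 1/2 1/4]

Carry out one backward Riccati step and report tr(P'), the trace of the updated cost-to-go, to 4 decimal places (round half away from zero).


52.2778

BᵀP = [-0.1250 0.0000]
S = R + BᵀPB = [1/2] + [0.0625] = [0.5625]
BᵀPA = [-0.1250 -0.5000]
K = S⁻¹·BᵀPA = [-0.2222 -0.8889]
A−BK = [0.8889 3.5556; -2.7778 4.8889]
AᵀP(A−BK) = [0.4722 -2.1111; -2.1111 39.5556]
P' = Q + AᵀP(A−BK) = [10.4722 -3.6111; -3.6111 41.8056]
tr(P') = 52.2778


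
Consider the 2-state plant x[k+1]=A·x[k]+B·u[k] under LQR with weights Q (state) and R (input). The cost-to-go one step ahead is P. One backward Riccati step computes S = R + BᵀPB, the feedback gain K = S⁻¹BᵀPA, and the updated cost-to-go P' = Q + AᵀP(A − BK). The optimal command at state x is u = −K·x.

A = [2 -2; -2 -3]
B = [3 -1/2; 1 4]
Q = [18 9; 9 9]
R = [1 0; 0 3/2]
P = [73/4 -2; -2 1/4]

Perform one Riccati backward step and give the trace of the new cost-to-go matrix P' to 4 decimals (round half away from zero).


BᵀP = [52.7500 -5.7500; -17.1250 2.0000]
S = R + BᵀPB = [1 0; 0 3/2] + [152.5000 -49.3750; -49.3750 16.5625] = [153.5000 -49.3750; -49.3750 18.0625]
BᵀPA = [117.0000 -88.2500; -38.2500 28.2500]
K = S⁻¹·BᵀPA = [0.6714 -0.5951; -0.2823 -0.0626]
A−BK = [-0.1554 -0.2461; -1.5420 -2.1543]
AᵀP(A−BK) = [0.6470 -0.2731; -0.2731 0.5049]
P' = Q + AᵀP(A−BK) = [18.6470 8.7269; 8.7269 9.5049]
tr(P') = 28.1519

28.1519


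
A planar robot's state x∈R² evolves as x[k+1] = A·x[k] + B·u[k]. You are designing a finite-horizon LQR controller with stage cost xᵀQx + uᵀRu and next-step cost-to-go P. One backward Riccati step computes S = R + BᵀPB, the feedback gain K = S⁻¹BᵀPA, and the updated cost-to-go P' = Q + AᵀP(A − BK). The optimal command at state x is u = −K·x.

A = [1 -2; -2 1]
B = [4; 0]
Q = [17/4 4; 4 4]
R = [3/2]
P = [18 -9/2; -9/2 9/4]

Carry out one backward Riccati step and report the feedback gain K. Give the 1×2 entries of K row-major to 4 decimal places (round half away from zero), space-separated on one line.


0.3731 -0.5596

BᵀP = [72.0000 -18.0000]
S = R + BᵀPB = [3/2] + [288.0000] = [289.5000]
BᵀPA = [108.0000 -162.0000]
K = S⁻¹·BᵀPA = [0.3731 -0.5596]
A−BK = [-0.4922 0.2383; -2.0000 1.0000]
AᵀP(A−BK) = [4.7098 -2.5648; -2.5648 1.5972]
P' = Q + AᵀP(A−BK) = [8.9598 1.4352; 1.4352 5.5972]
tr(P') = 14.5570


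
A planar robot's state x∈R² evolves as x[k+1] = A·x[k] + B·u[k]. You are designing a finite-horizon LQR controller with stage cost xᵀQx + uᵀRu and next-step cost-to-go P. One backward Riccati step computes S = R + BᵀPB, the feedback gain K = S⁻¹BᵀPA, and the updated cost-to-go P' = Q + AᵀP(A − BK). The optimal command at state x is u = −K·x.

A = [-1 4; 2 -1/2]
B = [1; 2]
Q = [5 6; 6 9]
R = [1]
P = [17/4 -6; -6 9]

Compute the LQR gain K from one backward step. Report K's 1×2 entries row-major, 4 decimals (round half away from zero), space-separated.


1.8406 -2.1449

BᵀP = [-7.7500 12.0000]
S = R + BᵀPB = [1] + [16.2500] = [17.2500]
BᵀPA = [31.7500 -37.0000]
K = S⁻¹·BᵀPA = [1.8406 -2.1449]
A−BK = [-2.8406 6.1449; -1.6812 3.7899]
AᵀP(A−BK) = [5.8116 -8.8986; -8.8986 14.8877]
P' = Q + AᵀP(A−BK) = [10.8116 -2.8986; -2.8986 23.8877]
tr(P') = 34.6993


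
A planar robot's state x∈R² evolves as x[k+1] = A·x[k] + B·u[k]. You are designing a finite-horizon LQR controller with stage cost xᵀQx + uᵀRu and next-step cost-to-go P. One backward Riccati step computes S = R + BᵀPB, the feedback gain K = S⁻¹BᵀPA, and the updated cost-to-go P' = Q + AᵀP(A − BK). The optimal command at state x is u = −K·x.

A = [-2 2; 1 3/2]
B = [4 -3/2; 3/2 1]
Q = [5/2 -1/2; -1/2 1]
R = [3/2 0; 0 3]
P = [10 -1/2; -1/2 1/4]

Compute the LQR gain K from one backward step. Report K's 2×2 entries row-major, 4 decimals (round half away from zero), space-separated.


BᵀP = [39.2500 -1.6250; -15.5000 1.0000]
S = R + BᵀPB = [3/2 0; 0 3] + [154.5625 -60.5000; -60.5000 24.2500] = [156.0625 -60.5000; -60.5000 27.2500]
BᵀPA = [-80.1250 76.0625; 32.0000 -29.5000]
K = S⁻¹·BᵀPA = [-0.4176 0.4860; 0.2472 -0.0035]
A−BK = [0.0411 0.0506; 1.3792 0.7744]
AᵀP(A−BK) = [0.8806 -0.0700; -0.0700 0.4907]
P' = Q + AᵀP(A−BK) = [3.3806 -0.5700; -0.5700 1.4907]
tr(P') = 4.8714

-0.4176 0.4860 0.2472 -0.0035


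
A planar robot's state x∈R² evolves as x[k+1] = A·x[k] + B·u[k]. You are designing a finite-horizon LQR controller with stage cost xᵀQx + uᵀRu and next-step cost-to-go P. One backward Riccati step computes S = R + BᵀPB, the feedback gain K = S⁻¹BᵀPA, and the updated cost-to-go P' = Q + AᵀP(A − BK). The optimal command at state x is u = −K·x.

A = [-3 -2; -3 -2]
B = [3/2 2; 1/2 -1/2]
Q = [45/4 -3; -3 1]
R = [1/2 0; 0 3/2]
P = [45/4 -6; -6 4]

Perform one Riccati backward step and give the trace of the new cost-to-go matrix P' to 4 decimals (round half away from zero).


19.1280

BᵀP = [13.8750 -7.0000; 25.5000 -14.0000]
S = R + BᵀPB = [1/2 0; 0 3/2] + [17.3125 31.2500; 31.2500 58.0000] = [17.8125 31.2500; 31.2500 59.5000]
BᵀPA = [-20.6250 -13.7500; -34.5000 -23.0000]
K = S⁻¹·BᵀPA = [-1.7899 -1.1932; 0.3602 0.2402]
A−BK = [-1.0356 -0.6904; -1.9250 -1.2833]
AᵀP(A−BK) = [4.7617 3.1745; 3.1745 2.1163]
P' = Q + AᵀP(A−BK) = [16.0117 0.1745; 0.1745 3.1163]
tr(P') = 19.1280


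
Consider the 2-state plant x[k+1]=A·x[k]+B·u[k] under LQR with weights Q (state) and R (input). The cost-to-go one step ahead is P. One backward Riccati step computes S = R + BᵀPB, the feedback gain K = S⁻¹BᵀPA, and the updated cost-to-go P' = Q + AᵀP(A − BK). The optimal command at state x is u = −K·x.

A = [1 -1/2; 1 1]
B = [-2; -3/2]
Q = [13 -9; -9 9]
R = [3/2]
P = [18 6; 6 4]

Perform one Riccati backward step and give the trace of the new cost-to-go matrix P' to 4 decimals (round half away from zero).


BᵀP = [-45.0000 -18.0000]
S = R + BᵀPB = [3/2] + [117.0000] = [118.5000]
BᵀPA = [-63.0000 4.5000]
K = S⁻¹·BᵀPA = [-0.5316 0.0380]
A−BK = [-0.0633 -0.4241; 0.2025 1.0570]
AᵀP(A−BK) = [0.5063 0.3924; 0.3924 2.3291]
P' = Q + AᵀP(A−BK) = [13.5063 -8.6076; -8.6076 11.3291]
tr(P') = 24.8354

24.8354


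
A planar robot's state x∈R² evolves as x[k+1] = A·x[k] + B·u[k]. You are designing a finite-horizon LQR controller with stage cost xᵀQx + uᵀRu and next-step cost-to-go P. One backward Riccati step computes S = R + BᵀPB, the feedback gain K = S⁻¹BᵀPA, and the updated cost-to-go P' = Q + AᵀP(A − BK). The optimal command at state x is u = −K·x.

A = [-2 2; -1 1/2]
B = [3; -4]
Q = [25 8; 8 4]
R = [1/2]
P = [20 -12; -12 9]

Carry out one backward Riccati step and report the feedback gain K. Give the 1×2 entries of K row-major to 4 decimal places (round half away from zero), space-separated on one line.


-0.2351 0.2939

BᵀP = [108.0000 -72.0000]
S = R + BᵀPB = [1/2] + [612.0000] = [612.5000]
BᵀPA = [-144.0000 180.0000]
K = S⁻¹·BᵀPA = [-0.2351 0.2939]
A−BK = [-1.2947 1.1184; -1.9404 1.6755]
AᵀP(A−BK) = [7.1453 -6.1816; -6.1816 5.3520]
P' = Q + AᵀP(A−BK) = [32.1453 1.8184; 1.8184 9.3520]
tr(P') = 41.4973


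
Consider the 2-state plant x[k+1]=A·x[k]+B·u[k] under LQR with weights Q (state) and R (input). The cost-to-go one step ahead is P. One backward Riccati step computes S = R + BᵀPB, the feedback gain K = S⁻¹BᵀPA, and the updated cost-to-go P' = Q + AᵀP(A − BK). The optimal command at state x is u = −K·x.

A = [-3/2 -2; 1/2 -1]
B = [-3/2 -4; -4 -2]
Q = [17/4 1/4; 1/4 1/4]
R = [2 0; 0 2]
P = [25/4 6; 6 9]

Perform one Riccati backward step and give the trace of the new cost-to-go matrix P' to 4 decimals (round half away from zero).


BᵀP = [-33.3750 -45.0000; -37.0000 -42.0000]
S = R + BᵀPB = [2 0; 0 2] + [230.0625 223.5000; 223.5000 232.0000] = [232.0625 223.5000; 223.5000 234.0000]
BᵀPA = [27.5625 111.7500; 34.5000 116.0000]
K = S⁻¹·BᵀPA = [-0.2899 0.0514; 0.4243 0.4467]
A−BK = [-0.2376 -0.1363; 0.1891 0.0988]
AᵀP(A−BK) = [0.6636 0.4243; 0.4243 0.4467]
P' = Q + AᵀP(A−BK) = [4.9136 0.6743; 0.6743 0.6967]
tr(P') = 5.6103

5.6103


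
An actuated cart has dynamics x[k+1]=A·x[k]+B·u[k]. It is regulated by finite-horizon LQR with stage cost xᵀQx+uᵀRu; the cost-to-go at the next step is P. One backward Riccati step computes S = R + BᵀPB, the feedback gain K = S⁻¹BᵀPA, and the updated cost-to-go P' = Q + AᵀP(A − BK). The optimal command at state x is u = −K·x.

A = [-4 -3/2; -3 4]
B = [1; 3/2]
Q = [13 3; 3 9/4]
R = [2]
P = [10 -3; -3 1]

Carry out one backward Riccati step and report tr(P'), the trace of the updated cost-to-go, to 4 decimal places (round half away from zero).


BᵀP = [5.5000 -1.5000]
S = R + BᵀPB = [2] + [3.2500] = [5.2500]
BᵀPA = [-17.5000 -14.2500]
K = S⁻¹·BᵀPA = [-3.3333 -2.7143]
A−BK = [-0.6667 1.2143; 2.0000 8.0714]
AᵀP(A−BK) = [38.6667 35.0000; 35.0000 35.8214]
P' = Q + AᵀP(A−BK) = [51.6667 38.0000; 38.0000 38.0714]
tr(P') = 89.7381

89.7381


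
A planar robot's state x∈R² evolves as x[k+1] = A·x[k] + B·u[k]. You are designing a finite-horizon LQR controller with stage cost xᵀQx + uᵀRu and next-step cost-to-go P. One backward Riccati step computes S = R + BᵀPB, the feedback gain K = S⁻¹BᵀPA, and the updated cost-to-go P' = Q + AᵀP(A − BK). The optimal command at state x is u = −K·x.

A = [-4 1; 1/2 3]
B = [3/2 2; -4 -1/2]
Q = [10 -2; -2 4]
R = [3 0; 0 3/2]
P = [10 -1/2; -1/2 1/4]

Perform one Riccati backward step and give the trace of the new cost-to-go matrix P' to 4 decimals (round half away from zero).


21.0973

BᵀP = [17.0000 -1.7500; 20.2500 -1.1250]
S = R + BᵀPB = [3 0; 0 3/2] + [32.5000 34.8750; 34.8750 41.0625] = [35.5000 34.8750; 34.8750 42.5625]
BᵀPA = [-68.8750 11.7500; -81.5625 16.8750]
K = S⁻¹·BᵀPA = [-0.2952 -0.3000; -1.6744 0.6423]
A−BK = [-0.2084 0.1654; -1.5181 2.1212]
AᵀP(A−BK) = [5.1609 -2.1506; -2.1506 1.9364]
P' = Q + AᵀP(A−BK) = [15.1609 -4.1506; -4.1506 5.9364]
tr(P') = 21.0973


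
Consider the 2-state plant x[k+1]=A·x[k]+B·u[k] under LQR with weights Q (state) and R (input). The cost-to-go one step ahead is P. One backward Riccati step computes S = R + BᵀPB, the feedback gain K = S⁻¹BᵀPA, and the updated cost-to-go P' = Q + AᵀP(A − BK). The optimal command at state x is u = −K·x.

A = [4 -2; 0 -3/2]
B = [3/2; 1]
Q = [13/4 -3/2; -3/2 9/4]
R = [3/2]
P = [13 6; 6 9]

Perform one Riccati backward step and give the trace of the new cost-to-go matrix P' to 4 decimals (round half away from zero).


36.2435

BᵀP = [25.5000 18.0000]
S = R + BᵀPB = [3/2] + [56.2500] = [57.7500]
BᵀPA = [102.0000 -78.0000]
K = S⁻¹·BᵀPA = [1.7662 -1.3506]
A−BK = [1.3506 0.0260; -1.7662 -0.1494]
AᵀP(A−BK) = [27.8442 -2.2338; -2.2338 2.8994]
P' = Q + AᵀP(A−BK) = [31.0942 -3.7338; -3.7338 5.1494]
tr(P') = 36.2435


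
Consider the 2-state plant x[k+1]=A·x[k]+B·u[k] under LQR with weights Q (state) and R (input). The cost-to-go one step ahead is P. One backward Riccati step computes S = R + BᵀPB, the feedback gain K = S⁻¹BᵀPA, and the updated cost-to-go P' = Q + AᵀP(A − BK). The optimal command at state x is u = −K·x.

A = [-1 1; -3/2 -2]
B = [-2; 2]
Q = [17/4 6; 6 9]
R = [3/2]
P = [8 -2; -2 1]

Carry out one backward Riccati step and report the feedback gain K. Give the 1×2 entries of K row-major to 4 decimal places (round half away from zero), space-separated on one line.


0.2056 -0.5981

BᵀP = [-20.0000 6.0000]
S = R + BᵀPB = [3/2] + [52.0000] = [53.5000]
BᵀPA = [11.0000 -32.0000]
K = S⁻¹·BᵀPA = [0.2056 -0.5981]
A−BK = [-0.5888 -0.1963; -1.9112 -0.8037]
AᵀP(A−BK) = [1.9883 0.5794; 0.5794 0.8598]
P' = Q + AᵀP(A−BK) = [6.2383 6.5794; 6.5794 9.8598]
tr(P') = 16.0981


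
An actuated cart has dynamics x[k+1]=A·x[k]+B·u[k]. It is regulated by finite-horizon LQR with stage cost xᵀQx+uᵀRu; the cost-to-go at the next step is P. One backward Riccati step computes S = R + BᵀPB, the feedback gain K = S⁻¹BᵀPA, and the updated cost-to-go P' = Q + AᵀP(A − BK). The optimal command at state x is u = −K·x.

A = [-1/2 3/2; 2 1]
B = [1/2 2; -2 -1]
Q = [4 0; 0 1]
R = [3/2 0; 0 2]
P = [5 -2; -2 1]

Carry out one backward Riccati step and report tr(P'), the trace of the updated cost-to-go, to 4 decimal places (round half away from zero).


BᵀP = [6.5000 -3.0000; 12.0000 -5.0000]
S = R + BᵀPB = [3/2 0; 0 2] + [9.2500 16.0000; 16.0000 29.0000] = [10.7500 16.0000; 16.0000 31.0000]
BᵀPA = [-9.2500 6.7500; -16.0000 13.0000]
K = S⁻¹·BᵀPA = [-0.3981 0.0162; -0.3107 0.4110]
A−BK = [0.3204 0.6699; 0.8932 1.4434]
AᵀP(A−BK) = [0.5971 -0.0243; -0.0243 0.7977]
P' = Q + AᵀP(A−BK) = [4.5971 -0.0243; -0.0243 1.7977]
tr(P') = 6.3948

6.3948


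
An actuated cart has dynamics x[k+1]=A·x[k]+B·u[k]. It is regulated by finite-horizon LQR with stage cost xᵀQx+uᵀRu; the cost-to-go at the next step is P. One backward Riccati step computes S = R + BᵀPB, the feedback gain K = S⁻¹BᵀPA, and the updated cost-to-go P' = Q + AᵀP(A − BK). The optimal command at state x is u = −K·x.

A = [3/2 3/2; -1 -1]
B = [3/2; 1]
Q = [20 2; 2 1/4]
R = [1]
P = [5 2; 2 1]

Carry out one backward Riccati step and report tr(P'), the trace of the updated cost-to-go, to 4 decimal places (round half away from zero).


21.8344

BᵀP = [9.5000 4.0000]
S = R + BᵀPB = [1] + [18.2500] = [19.2500]
BᵀPA = [10.2500 10.2500]
K = S⁻¹·BᵀPA = [0.5325 0.5325]
A−BK = [0.7013 0.7013; -1.5325 -1.5325]
AᵀP(A−BK) = [0.7922 0.7922; 0.7922 0.7922]
P' = Q + AᵀP(A−BK) = [20.7922 2.7922; 2.7922 1.0422]
tr(P') = 21.8344


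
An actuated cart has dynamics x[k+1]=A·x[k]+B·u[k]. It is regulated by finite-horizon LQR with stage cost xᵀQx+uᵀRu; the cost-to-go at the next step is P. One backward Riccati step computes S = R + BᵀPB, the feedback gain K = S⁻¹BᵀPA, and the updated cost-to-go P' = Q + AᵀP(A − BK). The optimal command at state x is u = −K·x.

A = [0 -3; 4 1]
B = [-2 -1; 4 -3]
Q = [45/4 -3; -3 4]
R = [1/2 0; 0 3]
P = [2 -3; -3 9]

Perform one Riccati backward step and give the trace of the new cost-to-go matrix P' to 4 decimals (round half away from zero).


18.6617

BᵀP = [-16.0000 42.0000; 7.0000 -24.0000]
S = R + BᵀPB = [1/2 0; 0 3] + [200.0000 -110.0000; -110.0000 65.0000] = [200.5000 -110.0000; -110.0000 68.0000]
BᵀPA = [168.0000 90.0000; -96.0000 -45.0000]
K = S⁻¹·BᵀPA = [0.5632 0.7627; -0.5007 0.5720]
A−BK = [0.6258 -0.9025; 0.2451 -0.3347]
AᵀP(A−BK) = [1.3142 -1.2203; -1.2203 2.0975]
P' = Q + AᵀP(A−BK) = [12.5642 -4.2203; -4.2203 6.0975]
tr(P') = 18.6617


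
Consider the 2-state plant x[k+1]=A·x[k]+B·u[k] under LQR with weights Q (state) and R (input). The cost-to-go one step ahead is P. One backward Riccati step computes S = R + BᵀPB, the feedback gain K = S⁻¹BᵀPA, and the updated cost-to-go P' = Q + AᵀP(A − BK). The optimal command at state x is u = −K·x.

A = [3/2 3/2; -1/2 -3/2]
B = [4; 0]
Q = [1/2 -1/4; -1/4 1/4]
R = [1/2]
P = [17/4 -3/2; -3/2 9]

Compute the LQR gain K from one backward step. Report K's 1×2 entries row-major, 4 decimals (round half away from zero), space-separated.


0.4161 0.5036

BᵀP = [17.0000 -6.0000]
S = R + BᵀPB = [1/2] + [68.0000] = [68.5000]
BᵀPA = [28.5000 34.5000]
K = S⁻¹·BᵀPA = [0.4161 0.5036]
A−BK = [-0.1642 -0.5146; -0.5000 -1.5000]
AᵀP(A−BK) = [2.2048 6.4585; 6.4585 19.1866]
P' = Q + AᵀP(A−BK) = [2.7048 6.2085; 6.2085 19.4366]
tr(P') = 22.1414
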